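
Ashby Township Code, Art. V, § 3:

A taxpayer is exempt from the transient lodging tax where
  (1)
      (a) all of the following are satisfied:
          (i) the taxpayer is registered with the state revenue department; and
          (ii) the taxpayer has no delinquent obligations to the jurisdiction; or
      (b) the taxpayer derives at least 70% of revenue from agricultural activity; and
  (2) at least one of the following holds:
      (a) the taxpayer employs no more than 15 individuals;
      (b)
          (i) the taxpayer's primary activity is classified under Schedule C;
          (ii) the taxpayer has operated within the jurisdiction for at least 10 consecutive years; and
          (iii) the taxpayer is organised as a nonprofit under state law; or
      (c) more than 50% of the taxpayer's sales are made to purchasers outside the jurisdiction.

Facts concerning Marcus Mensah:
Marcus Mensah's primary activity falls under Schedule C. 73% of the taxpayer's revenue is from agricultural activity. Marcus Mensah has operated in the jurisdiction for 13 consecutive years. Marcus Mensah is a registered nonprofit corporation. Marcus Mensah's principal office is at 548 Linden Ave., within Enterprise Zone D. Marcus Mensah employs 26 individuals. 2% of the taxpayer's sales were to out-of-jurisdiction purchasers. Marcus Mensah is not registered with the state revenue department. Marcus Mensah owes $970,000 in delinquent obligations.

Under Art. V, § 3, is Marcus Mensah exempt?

(i) state-registered — not met.
(ii) no delinquency — fails.
(a) = F AND F = false.
(b) ≥70% agricultural — holds.
So (1) is satisfied (F OR T).
(a) ≤ 15 employees — not met.
(i) Schedule C activity — satisfied.
(ii) ≥ 10 yrs in jurisdiction — holds.
(iii) nonprofit — satisfied.
(b): T AND T AND T → true.
(c) >50% out-of-jur. sales — fails.
So (2) is satisfied (F OR T OR F).
Overall = T AND T = true.

Yes — exempt.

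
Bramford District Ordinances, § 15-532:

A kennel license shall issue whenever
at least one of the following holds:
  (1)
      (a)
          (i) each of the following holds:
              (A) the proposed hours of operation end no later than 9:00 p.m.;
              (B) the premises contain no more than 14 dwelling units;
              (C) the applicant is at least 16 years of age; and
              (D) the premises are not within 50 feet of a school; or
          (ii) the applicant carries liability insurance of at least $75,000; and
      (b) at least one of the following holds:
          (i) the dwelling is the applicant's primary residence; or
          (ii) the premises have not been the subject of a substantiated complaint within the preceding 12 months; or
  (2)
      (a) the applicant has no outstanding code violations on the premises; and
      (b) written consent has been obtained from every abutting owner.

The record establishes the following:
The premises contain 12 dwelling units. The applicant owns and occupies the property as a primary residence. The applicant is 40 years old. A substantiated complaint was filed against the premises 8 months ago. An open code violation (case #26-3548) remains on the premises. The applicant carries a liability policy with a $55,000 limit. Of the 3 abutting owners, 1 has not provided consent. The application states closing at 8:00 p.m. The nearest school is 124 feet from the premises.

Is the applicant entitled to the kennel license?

(A) closes by 9 p.m. — satisfied.
(B) ≤ 14 units — satisfied.
(C) age ≥ 16 — holds.
(D) ≥50 ft from school — holds.
(i): T AND T AND T AND T → true.
(ii) insurance ≥ $75,000 — fails.
(a) = T OR F = true.
(i) primary residence — holds.
(ii) no complaint in 12 mo. — fails.
(b): T OR F → true.
(1) = T AND T = true.
(a) no code violations — not met.
(b) all abutters consent — not met.
(2) = F AND F = false.
Overall = T OR F = true.

Yes — granted.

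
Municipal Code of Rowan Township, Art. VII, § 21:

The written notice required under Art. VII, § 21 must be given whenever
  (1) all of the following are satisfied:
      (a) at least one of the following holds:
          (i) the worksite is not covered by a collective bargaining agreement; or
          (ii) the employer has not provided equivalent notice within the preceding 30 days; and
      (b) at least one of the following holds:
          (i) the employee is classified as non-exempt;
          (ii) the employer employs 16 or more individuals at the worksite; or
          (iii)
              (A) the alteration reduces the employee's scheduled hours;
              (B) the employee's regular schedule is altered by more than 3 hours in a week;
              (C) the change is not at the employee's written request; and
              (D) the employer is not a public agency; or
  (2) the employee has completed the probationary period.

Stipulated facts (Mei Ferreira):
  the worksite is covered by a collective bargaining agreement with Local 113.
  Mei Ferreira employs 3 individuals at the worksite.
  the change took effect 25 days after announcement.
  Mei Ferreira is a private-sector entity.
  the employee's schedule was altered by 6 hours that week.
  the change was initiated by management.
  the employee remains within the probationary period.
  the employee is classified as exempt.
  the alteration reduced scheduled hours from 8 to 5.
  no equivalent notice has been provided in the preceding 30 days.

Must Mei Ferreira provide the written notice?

Yes — required.

(i) no CBA — fails.
(ii) no recent notice — holds.
(a): F OR T → true.
(i) non-exempt — not met.
(ii) ≥ 16 at site — not met.
(A) hours reduced — met.
(B) schedule shift > 3h — met.
(C) not employee-requested — satisfied.
(D) not (public agency) — holds.
(iii): T AND T AND T AND T → true.
So (b) is satisfied (F OR F OR T).
So (1) is satisfied (T AND T).
(2) past probation — fails.
Overall = T OR F = true.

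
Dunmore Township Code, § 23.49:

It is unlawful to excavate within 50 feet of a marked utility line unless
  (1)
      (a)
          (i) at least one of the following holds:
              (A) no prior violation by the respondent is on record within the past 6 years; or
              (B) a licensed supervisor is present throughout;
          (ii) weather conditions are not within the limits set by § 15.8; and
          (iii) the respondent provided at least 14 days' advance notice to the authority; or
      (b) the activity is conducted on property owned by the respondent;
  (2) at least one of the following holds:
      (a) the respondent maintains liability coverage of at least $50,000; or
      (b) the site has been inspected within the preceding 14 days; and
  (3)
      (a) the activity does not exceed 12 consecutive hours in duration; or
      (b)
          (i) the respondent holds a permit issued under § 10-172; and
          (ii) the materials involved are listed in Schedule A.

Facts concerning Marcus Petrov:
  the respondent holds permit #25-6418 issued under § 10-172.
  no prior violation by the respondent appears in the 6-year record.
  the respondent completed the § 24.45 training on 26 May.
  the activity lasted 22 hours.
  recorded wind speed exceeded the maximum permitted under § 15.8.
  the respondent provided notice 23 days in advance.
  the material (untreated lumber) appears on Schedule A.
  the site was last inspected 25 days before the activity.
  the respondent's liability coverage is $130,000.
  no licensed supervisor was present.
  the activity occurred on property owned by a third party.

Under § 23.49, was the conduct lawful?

Yes — lawful.

(A) no prior violation — met.
(B) supervisor present — not met.
So (i) is satisfied (T OR F).
(ii) not (weather ok) — holds.
(iii) ≥14 days' notice — met.
(a) = T AND T AND T = true.
(b) own property — not met.
So (1) is satisfied (T OR F).
(a) coverage ≥ $50,000 — holds.
(b) site inspected — not met.
(2): T OR F → true.
(a) ≤ 12 hrs duration — fails.
(i) holds permit — met.
(ii) Schedule A material — met.
So (b) is satisfied (T AND T).
(3): F OR T → true.
Overall = T AND T AND T = true.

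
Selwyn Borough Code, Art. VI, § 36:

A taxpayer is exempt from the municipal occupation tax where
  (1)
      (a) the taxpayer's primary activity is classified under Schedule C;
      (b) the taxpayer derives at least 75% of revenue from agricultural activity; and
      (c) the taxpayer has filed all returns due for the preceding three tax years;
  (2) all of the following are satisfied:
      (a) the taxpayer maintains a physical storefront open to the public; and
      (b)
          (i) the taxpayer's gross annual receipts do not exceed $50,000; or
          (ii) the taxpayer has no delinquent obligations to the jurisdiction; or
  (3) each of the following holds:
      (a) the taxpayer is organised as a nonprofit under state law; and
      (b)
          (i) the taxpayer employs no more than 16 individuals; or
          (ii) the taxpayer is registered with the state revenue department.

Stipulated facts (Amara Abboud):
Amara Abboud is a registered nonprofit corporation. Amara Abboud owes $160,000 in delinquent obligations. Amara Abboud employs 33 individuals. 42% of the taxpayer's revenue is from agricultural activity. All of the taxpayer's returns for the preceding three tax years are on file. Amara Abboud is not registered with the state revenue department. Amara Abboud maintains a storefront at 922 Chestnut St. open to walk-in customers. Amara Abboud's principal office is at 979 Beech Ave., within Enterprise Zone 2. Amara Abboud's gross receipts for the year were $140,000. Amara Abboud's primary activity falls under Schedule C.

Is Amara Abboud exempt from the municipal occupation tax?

(a) Schedule C activity — satisfied.
(b) ≥75% agricultural — not met.
(c) returns current — satisfied.
(1): T AND F AND T → false.
(a) has storefront — holds.
(i) receipts ≤ $50,000 — not met.
(ii) no delinquency — not met.
(b) = F OR F = false.
(2) = T AND F = false.
(a) nonprofit — satisfied.
(i) ≤ 16 employees — fails.
(ii) state-registered — fails.
So (b) is not satisfied (F OR F).
(3): T AND F → false.
Overall: F OR F OR F → false.

No — not exempt.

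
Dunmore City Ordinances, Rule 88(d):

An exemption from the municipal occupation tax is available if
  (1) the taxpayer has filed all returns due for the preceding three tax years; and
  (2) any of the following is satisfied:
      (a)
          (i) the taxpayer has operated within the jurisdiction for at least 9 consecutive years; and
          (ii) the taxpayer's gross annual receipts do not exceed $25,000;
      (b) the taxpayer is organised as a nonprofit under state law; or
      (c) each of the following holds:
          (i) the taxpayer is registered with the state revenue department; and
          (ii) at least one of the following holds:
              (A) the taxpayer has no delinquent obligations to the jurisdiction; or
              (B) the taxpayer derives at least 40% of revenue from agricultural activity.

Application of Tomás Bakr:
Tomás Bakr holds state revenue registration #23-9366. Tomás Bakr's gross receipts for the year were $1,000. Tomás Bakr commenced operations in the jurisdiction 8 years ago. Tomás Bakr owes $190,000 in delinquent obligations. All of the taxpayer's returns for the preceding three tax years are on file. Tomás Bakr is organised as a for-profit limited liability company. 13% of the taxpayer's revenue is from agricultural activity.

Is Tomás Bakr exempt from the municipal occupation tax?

(1) returns current — holds.
(i) ≥ 9 yrs in jurisdiction — not satisfied.
(ii) receipts ≤ $25,000 — holds.
(a): F AND T → false.
(b) nonprofit — fails.
(i) state-registered — holds.
(A) no delinquency — not satisfied.
(B) ≥40% agricultural — not satisfied.
So (ii) is not satisfied (F OR F).
(c): T AND F → false.
So (2) is not satisfied (F OR F OR F).
Overall = T AND F = false.

No — not exempt.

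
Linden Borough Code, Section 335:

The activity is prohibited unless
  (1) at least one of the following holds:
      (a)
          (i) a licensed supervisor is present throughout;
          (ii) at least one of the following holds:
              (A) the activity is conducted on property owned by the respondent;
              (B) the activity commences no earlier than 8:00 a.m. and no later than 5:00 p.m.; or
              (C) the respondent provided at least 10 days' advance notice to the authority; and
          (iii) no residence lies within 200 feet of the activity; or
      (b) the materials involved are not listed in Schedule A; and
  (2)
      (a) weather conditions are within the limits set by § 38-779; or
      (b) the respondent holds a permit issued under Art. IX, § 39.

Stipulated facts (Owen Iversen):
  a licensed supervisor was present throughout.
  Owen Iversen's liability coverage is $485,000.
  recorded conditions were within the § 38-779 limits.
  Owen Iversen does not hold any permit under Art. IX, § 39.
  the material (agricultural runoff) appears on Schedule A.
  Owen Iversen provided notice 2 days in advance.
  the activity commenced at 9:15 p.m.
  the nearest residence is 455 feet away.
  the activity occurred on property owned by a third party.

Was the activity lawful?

(i) supervisor present — satisfied.
(A) own property — fails.
(B) start within hours — not satisfied.
(C) ≥10 days' notice — not met.
So (ii) is not satisfied (F OR F OR F).
(iii) no residence in 200 ft — satisfied.
(a): T AND F AND T → false.
(b) not (Schedule A material) — not met.
(1) = F OR F = false.
(a) weather ok — holds.
(b) holds permit — fails.
(2) = T OR F = true.
So Overall is not satisfied (F AND T).

No — unlawful.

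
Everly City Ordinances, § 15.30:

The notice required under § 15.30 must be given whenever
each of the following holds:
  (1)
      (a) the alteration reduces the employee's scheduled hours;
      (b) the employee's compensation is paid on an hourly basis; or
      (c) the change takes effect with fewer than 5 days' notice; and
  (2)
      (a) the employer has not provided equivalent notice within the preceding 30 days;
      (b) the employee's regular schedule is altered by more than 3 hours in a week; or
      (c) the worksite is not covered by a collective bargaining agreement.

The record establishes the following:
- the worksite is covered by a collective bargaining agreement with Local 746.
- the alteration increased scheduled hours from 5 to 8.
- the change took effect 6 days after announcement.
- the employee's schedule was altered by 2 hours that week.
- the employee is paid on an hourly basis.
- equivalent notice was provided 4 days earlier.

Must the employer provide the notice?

(a) hours reduced — not met.
(b) hourly-paid — holds.
(c) < 5 days' notice — not met.
(1) = F OR T OR F = true.
(a) no recent notice — not met.
(b) schedule shift > 3h — not met.
(c) no CBA — not satisfied.
(2): F OR F OR F → false.
Overall = T AND F = false.

No — not required.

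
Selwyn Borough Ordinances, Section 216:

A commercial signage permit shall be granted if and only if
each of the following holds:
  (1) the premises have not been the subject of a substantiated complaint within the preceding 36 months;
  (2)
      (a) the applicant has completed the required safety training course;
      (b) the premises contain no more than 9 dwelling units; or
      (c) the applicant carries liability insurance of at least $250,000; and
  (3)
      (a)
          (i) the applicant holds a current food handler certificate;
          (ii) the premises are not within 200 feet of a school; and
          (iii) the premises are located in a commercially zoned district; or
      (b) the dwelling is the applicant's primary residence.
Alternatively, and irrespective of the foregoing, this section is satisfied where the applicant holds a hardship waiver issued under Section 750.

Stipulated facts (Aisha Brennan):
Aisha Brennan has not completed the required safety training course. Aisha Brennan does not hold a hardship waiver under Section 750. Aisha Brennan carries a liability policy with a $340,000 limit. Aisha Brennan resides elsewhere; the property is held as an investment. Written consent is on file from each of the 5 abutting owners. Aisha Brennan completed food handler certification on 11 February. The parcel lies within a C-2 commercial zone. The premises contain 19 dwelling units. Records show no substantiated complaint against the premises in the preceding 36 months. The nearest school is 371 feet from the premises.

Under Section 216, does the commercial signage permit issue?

(1) no complaint in 36 mo. — met.
(a) safety training — not met.
(b) ≤ 9 units — not met.
(c) insurance ≥ $250,000 — met.
(2): F OR F OR T → true.
(i) food handler cert. — satisfied.
(ii) ≥200 ft from school — holds.
(iii) commercially zoned — holds.
(a) = T AND T AND T = true.
(b) primary residence — fails.
So (3) is satisfied (T OR F).
So Overall is satisfied (T AND T AND T).
Exception (hardship waiver) — not satisfied.
Result: main true OR exception false → true.

Yes — granted.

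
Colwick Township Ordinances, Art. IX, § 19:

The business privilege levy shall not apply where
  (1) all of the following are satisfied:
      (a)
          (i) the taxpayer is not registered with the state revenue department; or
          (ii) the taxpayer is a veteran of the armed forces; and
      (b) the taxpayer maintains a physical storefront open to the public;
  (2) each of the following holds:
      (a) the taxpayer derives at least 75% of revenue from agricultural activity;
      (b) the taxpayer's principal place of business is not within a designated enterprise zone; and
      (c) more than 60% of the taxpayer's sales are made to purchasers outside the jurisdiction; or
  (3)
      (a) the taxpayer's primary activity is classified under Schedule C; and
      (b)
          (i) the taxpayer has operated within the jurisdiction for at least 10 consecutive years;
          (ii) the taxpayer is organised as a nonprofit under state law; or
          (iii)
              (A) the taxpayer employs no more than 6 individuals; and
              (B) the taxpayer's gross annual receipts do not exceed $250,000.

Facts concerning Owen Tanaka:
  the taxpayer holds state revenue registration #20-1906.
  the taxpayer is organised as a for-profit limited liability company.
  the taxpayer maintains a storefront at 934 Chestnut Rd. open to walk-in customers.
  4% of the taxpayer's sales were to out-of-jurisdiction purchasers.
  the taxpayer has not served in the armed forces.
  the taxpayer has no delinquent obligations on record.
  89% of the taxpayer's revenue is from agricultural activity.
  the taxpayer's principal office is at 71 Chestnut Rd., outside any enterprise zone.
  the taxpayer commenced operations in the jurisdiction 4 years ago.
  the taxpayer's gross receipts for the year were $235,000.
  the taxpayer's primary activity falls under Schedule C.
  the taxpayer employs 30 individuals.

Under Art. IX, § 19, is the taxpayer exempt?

No — not exempt.

(i) not (state-registered) — not met.
(ii) veteran — fails.
(a): F OR F → false.
(b) has storefront — holds.
(1) = F AND T = false.
(a) ≥75% agricultural — satisfied.
(b) not (in enterprise zone) — satisfied.
(c) >60% out-of-jur. sales — fails.
So (2) is not satisfied (T AND T AND F).
(a) Schedule C activity — met.
(i) ≥ 10 yrs in jurisdiction — fails.
(ii) nonprofit — not met.
(A) ≤ 6 employees — not satisfied.
(B) receipts ≤ $250,000 — satisfied.
(iii): F AND T → false.
So (b) is not satisfied (F OR F OR F).
(3): T AND F → false.
Overall = F OR F OR F = false.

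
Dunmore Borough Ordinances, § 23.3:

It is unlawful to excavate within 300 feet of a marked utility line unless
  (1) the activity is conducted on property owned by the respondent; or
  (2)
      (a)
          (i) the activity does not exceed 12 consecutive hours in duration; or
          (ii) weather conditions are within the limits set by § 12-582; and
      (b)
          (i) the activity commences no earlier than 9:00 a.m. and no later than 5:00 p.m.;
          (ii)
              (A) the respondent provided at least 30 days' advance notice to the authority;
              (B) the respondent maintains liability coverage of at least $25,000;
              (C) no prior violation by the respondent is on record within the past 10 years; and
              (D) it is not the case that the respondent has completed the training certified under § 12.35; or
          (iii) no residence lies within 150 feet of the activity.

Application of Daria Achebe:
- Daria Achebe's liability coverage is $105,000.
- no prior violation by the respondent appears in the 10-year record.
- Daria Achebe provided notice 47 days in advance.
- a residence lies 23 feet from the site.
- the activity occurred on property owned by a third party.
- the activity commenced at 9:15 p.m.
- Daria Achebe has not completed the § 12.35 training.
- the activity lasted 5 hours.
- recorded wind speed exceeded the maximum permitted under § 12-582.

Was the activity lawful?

(1) own property — not met.
(i) ≤ 12 hrs duration — holds.
(ii) weather ok — not met.
(a): T OR F → true.
(i) start within hours — not met.
(A) ≥30 days' notice — holds.
(B) coverage ≥ $25,000 — holds.
(C) no prior violation — met.
(D) not (training certified) — holds.
(ii) = T AND T AND T AND T = true.
(iii) no residence in 150 ft — not satisfied.
(b): F OR T OR F → true.
(2): T AND T → true.
Overall = F OR T = true.

Yes — lawful.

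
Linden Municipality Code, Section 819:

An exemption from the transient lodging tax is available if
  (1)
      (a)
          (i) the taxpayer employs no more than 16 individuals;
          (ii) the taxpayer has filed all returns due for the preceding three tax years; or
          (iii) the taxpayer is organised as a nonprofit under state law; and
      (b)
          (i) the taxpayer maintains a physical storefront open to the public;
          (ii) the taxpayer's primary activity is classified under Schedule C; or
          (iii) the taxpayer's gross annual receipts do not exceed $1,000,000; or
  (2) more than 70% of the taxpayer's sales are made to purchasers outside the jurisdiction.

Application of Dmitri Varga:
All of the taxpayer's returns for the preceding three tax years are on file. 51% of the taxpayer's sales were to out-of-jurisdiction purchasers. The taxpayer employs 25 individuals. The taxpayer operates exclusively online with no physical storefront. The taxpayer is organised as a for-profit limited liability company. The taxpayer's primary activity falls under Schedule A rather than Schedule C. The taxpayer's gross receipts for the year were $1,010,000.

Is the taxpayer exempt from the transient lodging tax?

No — not exempt.

(i) ≤ 16 employees — not met.
(ii) returns current — satisfied.
(iii) nonprofit — not met.
So (a) is satisfied (F OR T OR F).
(i) has storefront — not met.
(ii) Schedule C activity — fails.
(iii) receipts ≤ $1,000,000 — fails.
(b): F OR F OR F → false.
So (1) is not satisfied (T AND F).
(2) >70% out-of-jur. sales — not satisfied.
So Overall is not satisfied (F OR F).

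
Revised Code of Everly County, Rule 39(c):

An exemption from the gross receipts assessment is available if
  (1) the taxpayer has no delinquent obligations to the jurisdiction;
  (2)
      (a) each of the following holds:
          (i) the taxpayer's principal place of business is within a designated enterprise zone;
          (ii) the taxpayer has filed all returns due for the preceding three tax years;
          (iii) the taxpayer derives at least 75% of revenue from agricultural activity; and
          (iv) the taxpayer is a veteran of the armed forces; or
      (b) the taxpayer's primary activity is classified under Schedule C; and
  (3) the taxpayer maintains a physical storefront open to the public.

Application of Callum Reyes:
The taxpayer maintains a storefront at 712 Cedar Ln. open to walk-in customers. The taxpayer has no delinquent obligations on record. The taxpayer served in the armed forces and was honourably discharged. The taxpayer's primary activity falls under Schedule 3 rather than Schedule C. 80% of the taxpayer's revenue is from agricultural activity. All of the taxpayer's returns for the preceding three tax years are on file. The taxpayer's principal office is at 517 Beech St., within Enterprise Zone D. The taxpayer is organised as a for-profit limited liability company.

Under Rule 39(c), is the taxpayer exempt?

Yes — exempt.

(1) no delinquency — holds.
(i) in enterprise zone — holds.
(ii) returns current — holds.
(iii) ≥75% agricultural — holds.
(iv) veteran — satisfied.
So (a) is satisfied (T AND T AND T AND T).
(b) Schedule C activity — not satisfied.
So (2) is satisfied (T OR F).
(3) has storefront — holds.
Overall: T AND T AND T → true.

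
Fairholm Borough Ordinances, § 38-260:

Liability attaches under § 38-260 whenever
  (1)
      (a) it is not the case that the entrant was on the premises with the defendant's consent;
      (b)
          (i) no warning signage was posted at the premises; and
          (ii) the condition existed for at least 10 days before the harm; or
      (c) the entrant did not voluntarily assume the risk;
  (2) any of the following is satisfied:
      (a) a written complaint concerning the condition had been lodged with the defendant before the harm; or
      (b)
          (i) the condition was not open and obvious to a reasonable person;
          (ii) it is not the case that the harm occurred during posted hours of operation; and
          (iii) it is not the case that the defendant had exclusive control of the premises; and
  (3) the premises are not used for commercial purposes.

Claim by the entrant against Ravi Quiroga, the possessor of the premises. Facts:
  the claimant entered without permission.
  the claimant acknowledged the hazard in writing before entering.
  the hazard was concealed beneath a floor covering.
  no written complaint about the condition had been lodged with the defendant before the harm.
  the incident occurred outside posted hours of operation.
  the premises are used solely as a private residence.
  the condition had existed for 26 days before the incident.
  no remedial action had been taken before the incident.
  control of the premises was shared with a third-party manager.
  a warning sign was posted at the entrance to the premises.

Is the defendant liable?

(a) not (consent to enter) — satisfied.
(i) no signage posted — not met.
(ii) condition ≥10 days old — satisfied.
(b): F AND T → false.
(c) no assumed risk — not satisfied.
So (1) is satisfied (T OR F OR F).
(a) complaint lodged — not satisfied.
(i) not open/obvious — satisfied.
(ii) not (during posted hours) — holds.
(iii) not (exclusive control) — holds.
So (b) is satisfied (T AND T AND T).
(2) = F OR T = true.
(3) not (commercial use) — met.
Overall: T AND T AND T → true.

Yes — liable.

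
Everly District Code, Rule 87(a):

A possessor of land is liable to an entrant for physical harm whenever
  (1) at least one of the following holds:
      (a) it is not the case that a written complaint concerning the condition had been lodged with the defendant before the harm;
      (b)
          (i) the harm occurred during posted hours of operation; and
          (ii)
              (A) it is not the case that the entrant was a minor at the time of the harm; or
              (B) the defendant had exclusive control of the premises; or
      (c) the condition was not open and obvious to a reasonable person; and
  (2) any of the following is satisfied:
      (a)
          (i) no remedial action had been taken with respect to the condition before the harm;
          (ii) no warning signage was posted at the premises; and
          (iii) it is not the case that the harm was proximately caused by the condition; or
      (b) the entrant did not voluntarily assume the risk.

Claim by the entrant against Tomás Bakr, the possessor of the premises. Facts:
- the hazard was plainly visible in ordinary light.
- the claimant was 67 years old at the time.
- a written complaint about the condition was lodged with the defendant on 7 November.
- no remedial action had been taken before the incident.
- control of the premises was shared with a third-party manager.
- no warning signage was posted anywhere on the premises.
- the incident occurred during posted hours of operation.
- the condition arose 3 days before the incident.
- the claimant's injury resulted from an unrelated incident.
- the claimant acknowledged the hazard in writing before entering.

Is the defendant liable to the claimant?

(a) not (complaint lodged) — fails.
(i) during posted hours — satisfied.
(A) not (entrant a minor) — holds.
(B) exclusive control — fails.
(ii) = T OR F = true.
(b): T AND T → true.
(c) not open/obvious — not met.
So (1) is satisfied (F OR T OR F).
(i) no remedial action — satisfied.
(ii) no signage posted — met.
(iii) not (proximate cause) — satisfied.
(a) = T AND T AND T = true.
(b) no assumed risk — not met.
So (2) is satisfied (T OR F).
So Overall is satisfied (T AND T).

Yes — liable.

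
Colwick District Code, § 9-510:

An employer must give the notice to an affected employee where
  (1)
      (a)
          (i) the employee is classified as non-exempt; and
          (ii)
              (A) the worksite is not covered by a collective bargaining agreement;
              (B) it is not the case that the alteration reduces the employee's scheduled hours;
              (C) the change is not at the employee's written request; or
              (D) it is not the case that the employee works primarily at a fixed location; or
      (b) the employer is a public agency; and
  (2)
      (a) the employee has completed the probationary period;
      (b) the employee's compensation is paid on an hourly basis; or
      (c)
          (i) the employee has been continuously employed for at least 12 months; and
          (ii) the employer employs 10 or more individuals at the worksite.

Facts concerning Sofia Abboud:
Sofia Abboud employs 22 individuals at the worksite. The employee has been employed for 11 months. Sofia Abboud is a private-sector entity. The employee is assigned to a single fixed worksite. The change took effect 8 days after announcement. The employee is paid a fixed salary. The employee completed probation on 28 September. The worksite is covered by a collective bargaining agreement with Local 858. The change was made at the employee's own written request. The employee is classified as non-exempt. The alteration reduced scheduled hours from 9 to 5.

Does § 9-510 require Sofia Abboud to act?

(i) non-exempt — holds.
(A) no CBA — not met.
(B) not (hours reduced) — fails.
(C) not employee-requested — fails.
(D) not (fixed location) — not met.
(ii): F OR F OR F OR F → false.
(a) = T AND F = false.
(b) public agency — not satisfied.
So (1) is not satisfied (F OR F).
(a) past probation — satisfied.
(b) hourly-paid — not satisfied.
(i) tenure ≥ 12 mo. — fails.
(ii) ≥ 10 at site — satisfied.
So (c) is not satisfied (F AND T).
(2) = T OR F OR F = true.
So Overall is not satisfied (F AND T).

No — not required.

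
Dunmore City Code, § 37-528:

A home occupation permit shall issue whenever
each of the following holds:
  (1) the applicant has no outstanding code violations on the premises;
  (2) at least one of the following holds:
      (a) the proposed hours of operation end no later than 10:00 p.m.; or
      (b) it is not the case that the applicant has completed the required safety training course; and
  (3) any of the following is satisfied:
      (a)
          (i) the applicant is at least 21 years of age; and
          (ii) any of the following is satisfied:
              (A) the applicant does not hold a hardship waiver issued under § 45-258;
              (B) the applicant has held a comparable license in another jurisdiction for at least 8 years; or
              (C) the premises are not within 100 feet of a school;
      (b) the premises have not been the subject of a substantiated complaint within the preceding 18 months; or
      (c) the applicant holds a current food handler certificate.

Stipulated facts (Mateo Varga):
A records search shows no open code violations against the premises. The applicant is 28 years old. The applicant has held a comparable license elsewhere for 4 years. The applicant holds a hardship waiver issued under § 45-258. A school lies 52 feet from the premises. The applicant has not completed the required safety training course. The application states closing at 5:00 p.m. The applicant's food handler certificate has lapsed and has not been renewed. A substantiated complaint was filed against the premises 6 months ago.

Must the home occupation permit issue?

(1) no code violations — satisfied.
(a) closes by 10 p.m. — satisfied.
(b) not (safety training) — holds.
So (2) is satisfied (T OR T).
(i) age ≥ 21 — satisfied.
(A) not (hardship waiver) — fails.
(B) prior license ≥ 8 yr — fails.
(C) ≥100 ft from school — not met.
(ii) = F OR F OR F = false.
So (a) is not satisfied (T AND F).
(b) no complaint in 18 mo. — not met.
(c) food handler cert. — not met.
(3): F OR F OR F → false.
Overall = T AND T AND F = false.

No — denied.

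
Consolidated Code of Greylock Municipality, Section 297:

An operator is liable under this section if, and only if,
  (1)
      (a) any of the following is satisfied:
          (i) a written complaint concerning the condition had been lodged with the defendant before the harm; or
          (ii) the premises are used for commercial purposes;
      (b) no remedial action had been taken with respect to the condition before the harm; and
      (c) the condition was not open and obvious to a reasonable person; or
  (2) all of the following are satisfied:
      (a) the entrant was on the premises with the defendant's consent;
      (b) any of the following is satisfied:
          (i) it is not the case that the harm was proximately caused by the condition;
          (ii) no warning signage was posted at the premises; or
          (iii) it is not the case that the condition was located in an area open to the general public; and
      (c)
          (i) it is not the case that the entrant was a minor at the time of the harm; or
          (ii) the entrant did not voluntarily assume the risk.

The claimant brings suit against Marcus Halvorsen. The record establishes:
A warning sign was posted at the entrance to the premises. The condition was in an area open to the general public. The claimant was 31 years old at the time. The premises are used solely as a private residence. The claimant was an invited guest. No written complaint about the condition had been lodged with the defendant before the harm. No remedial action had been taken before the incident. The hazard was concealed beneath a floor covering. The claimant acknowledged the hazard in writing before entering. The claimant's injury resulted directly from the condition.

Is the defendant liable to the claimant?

No — not liable.

(i) complaint lodged — fails.
(ii) commercial use — fails.
(a): F OR F → false.
(b) no remedial action — met.
(c) not open/obvious — met.
So (1) is not satisfied (F AND T AND T).
(a) consent to enter — met.
(i) not (proximate cause) — not satisfied.
(ii) no signage posted — fails.
(iii) not (public area) — not met.
(b) = F OR F OR F = false.
(i) not (entrant a minor) — satisfied.
(ii) no assumed risk — fails.
(c): T OR F → true.
So (2) is not satisfied (T AND F AND T).
So Overall is not satisfied (F OR F).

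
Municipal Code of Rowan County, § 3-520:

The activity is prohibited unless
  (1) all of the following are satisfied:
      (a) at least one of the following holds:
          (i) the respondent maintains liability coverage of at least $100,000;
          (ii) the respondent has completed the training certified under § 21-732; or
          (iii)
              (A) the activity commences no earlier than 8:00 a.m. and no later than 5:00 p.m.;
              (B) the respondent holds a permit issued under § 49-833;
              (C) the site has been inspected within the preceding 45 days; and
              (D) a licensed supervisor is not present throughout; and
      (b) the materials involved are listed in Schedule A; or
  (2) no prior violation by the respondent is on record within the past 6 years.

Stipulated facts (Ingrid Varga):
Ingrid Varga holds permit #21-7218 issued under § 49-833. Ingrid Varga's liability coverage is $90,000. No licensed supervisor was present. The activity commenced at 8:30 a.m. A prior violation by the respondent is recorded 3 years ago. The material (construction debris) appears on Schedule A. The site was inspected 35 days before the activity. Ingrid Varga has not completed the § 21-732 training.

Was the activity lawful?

Yes — lawful.

(i) coverage ≥ $100,000 — not met.
(ii) training certified — not met.
(A) start within hours — met.
(B) holds permit — satisfied.
(C) site inspected — holds.
(D) not (supervisor present) — holds.
So (iii) is satisfied (T AND T AND T AND T).
(a) = F OR F OR T = true.
(b) Schedule A material — holds.
(1): T AND T → true.
(2) no prior violation — not satisfied.
Overall: T OR F → true.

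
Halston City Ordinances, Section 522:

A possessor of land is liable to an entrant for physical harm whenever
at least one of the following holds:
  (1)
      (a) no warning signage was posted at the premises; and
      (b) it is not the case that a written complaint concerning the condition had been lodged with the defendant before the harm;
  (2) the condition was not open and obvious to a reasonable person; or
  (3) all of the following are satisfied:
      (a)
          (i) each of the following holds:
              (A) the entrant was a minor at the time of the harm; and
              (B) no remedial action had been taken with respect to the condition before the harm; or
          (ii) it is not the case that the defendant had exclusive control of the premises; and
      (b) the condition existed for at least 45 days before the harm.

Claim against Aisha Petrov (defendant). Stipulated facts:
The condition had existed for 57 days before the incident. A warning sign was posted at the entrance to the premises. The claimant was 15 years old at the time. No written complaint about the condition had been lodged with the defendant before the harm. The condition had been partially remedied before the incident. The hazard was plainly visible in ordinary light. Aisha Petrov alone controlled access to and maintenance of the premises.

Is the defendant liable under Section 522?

No — not liable.

(a) no signage posted — not satisfied.
(b) not (complaint lodged) — holds.
(1): F AND T → false.
(2) not open/obvious — not met.
(A) entrant a minor — holds.
(B) no remedial action — not satisfied.
(i) = T AND F = false.
(ii) not (exclusive control) — not met.
So (a) is not satisfied (F OR F).
(b) condition ≥45 days old — satisfied.
(3): F AND T → false.
So Overall is not satisfied (F OR F OR F).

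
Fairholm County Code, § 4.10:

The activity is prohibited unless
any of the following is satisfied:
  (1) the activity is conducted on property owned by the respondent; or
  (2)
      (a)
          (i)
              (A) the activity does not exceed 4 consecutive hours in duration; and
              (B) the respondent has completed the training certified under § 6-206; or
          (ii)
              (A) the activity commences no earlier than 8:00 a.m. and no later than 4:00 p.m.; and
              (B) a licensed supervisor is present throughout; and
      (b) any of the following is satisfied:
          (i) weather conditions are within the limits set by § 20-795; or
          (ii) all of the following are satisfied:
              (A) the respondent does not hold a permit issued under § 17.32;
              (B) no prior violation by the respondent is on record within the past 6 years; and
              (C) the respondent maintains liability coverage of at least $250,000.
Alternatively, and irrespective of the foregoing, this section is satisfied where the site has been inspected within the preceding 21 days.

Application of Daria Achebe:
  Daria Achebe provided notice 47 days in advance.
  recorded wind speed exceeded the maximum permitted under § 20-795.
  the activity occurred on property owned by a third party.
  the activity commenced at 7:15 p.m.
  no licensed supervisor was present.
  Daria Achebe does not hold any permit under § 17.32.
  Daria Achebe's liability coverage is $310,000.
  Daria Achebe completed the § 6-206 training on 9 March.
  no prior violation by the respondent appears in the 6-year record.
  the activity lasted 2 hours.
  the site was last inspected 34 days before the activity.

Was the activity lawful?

Yes — lawful.

(1) own property — not satisfied.
(A) ≤ 4 hrs duration — satisfied.
(B) training certified — met.
(i): T AND T → true.
(A) start within hours — not met.
(B) supervisor present — fails.
(ii) = F AND F = false.
So (a) is satisfied (T OR F).
(i) weather ok — fails.
(A) not (holds permit) — holds.
(B) no prior violation — met.
(C) coverage ≥ $250,000 — holds.
So (ii) is satisfied (T AND T AND T).
(b) = F OR T = true.
So (2) is satisfied (T AND T).
Overall = F OR T = true.
Exception (site inspected) — not satisfied.
Result: main true OR exception false → true.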